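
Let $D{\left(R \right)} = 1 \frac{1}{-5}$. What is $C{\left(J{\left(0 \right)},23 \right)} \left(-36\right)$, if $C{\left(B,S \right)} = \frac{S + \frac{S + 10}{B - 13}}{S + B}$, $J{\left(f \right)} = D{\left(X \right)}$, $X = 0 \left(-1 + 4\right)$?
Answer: $- \frac{615}{19} \approx -32.368$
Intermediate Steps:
$X = 0$ ($X = 0 \cdot 3 = 0$)
$D{\left(R \right)} = - \frac{1}{5}$ ($D{\left(R \right)} = 1 \left(- \frac{1}{5}\right) = - \frac{1}{5}$)
$J{\left(f \right)} = - \frac{1}{5}$
$C{\left(B,S \right)} = \frac{S + \frac{10 + S}{-13 + B}}{B + S}$
$C{\left(J{\left(0 \right)},23 \right)} \left(-36\right) = \frac{10 - 276 - \frac{23}{5}}{\left(- \frac{1}{5}\right)^{2} - - \frac{13}{5} - 299 - \frac{23}{5}} \left(-36\right) = \frac{10 - 276 - \frac{23}{5}}{\frac{1}{25} + \frac{13}{5} - 299 - \frac{23}{5}} \left(-36\right) = \frac{1}{- \frac{7524}{25}} \left(- \frac{1353}{5}\right) \left(-36\right) = \left(- \frac{25}{7524}\right) \left(- \frac{1353}{5}\right) \left(-36\right) = \frac{205}{228} \left(-36\right) = - \frac{615}{19}$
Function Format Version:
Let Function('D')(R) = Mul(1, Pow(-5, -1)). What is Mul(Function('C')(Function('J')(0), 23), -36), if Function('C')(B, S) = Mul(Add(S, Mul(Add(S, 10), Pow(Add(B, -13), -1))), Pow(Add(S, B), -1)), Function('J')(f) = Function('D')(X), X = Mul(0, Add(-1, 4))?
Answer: Rational(-615, 19) ≈ -32.368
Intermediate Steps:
X = 0 (X = Mul(0, 3) = 0)
Function('D')(R) = Rational(-1, 5) (Function('D')(R) = Mul(1, Rational(-1, 5)) = Rational(-1, 5))
Function('J')(f) = Rational(-1, 5)
Function('C')(B, S) = Mul(Pow(Add(B, S), -1), Add(S, Mul(Pow(Add(-13, B), -1), Add(10, S)))) (Function('C')(B, S) = Mul(Add(S, Mul(Add(10, S), Pow(Add(-13, B), -1))), Pow(Add(B, S), -1)) = Mul(Add(S, Mul(Pow(Add(-13, B), -1), Add(10, S))), Pow(Add(B, S), -1)) = Mul(Pow(Add(B, S), -1), Add(S, Mul(Pow(Add(-13, B), -1), Add(10, S)))))
Mul(Function('C')(Function('J')(0), 23), -36) = Mul(Mul(Pow(Add(Pow(Rational(-1, 5), 2), Mul(-13, Rational(-1, 5)), Mul(-13, 23), Mul(Rational(-1, 5), 23)), -1), Add(10, Mul(-12, 23), Mul(Rational(-1, 5), 23))), -36) = Mul(Mul(Pow(Add(Rational(1, 25), Rational(13, 5), -299, Rational(-23, 5)), -1), Add(10, -276, Rational(-23, 5))), -36) = Mul(Mul(Pow(Rational(-7524, 25), -1), Rational(-1353, 5)), -36) = Mul(Mul(Rational(-25, 7524), Rational(-1353, 5)), -36) = Mul(Rational(205, 228), -36) = Rational(-615, 19)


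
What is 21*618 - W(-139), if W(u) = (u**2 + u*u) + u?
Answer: -25525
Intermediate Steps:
W(u) = u + 2*u**2 (W(u) = (u**2 + u**2) + u = 2*u**2 + u = u + 2*u**2)
21*618 - W(-139) = 21*618 - (-139)*(1 + 2*(-139)) = 12978 - (-139)*(1 - 278) = 12978 - (-139)*(-277) = 12978 - 1*38503 = 12978 - 38503 = -25525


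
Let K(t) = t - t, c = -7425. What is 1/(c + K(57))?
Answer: -1/7425 ≈ -0.00013468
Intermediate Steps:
K(t) = 0
1/(c + K(57)) = 1/(-7425 + 0) = 1/(-7425) = -1/7425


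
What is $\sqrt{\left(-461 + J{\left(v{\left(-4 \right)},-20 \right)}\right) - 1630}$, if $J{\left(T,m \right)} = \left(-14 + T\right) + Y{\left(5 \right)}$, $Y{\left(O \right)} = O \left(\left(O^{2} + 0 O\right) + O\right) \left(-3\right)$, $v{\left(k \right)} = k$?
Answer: $i \sqrt{2559} \approx 50.587 i$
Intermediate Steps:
$Y{\left(O \right)} = - 3 O \left(O + O^{2}\right)$ ($Y{\left(O \right)} = O \left(\left(O^{2} + 0\right) + O\right) \left(-3\right) = O \left(O^{2} + O\right) \left(-3\right) = O \left(O + O^{2}\right) \left(-3\right) = - 3 O \left(O + O^{2}\right)$)
$J{\left(T,m \right)} = -464 + T$ ($J{\left(T,m \right)} = \left(-14 + T\right) + 3 \cdot 5^{2} \left(-1 - 5\right) = \left(-14 + T\right) + 3 \cdot 25 \left(-1 - 5\right) = \left(-14 + T\right) + 3 \cdot 25 \left(-6\right) = \left(-14 + T\right) - 450 = -464 + T$)
$\sqrt{\left(-461 + J{\left(v{\left(-4 \right)},-20 \right)}\right) - 1630} = \sqrt{\left(-461 - 468\right) - 1630} = \sqrt{-929 - 1630} = \sqrt{-2559} = i \sqrt{2559}$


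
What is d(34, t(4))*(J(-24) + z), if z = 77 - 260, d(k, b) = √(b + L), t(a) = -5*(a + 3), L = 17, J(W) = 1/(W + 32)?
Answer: -4389*I*√2/8 ≈ -775.87*I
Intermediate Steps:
J(W) = 1/(32 + W)
t(a) = -15 - 5*a (t(a) = -5*(3 + a) = -15 - 5*a)
d(k, b) = √(17 + b) (d(k, b) = √(b + 17) = √(17 + b))
z = -183
d(34, t(4))*(J(-24) + z) = √(17 + (-15 - 5*4))*(1/(32 - 24) - 183) = √(17 + (-15 - 20))*(1/8 - 183) = √(17 - 35)*(⅛ - 183) = √(-18)*(-1463/8) = (3*I*√2)*(-1463/8) = -4389*I*√2/8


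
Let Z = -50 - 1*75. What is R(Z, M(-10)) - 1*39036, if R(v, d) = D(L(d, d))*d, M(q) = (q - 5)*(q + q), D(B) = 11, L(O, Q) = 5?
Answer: -35736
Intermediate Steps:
Z = -125 (Z = -50 - 75 = -125)
M(q) = 2*q*(-5 + q) (M(q) = (-5 + q)*(2*q) = 2*q*(-5 + q))
R(v, d) = 11*d
R(Z, M(-10)) - 1*39036 = 11*(2*(-10)*(-5 - 10)) - 1*39036 = 11*(2*(-10)*(-15)) - 39036 = 11*300 - 39036 = 3300 - 39036 = -35736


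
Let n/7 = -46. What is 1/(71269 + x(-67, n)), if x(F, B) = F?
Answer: 1/71202 ≈ 1.4045e-5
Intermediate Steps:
n = -322 (n = 7*(-46) = -322)
1/(71269 + x(-67, n)) = 1/(71269 - 67) = 1/71202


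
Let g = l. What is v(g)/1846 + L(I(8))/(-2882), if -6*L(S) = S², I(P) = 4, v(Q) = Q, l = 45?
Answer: 201919/7980258 ≈ 0.025302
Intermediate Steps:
g = 45
L(S) = -S²/6
v(g)/1846 + L(I(8))/(-2882) = 45/1846 - ⅙*4²/(-2882) = 45*(1/1846) - ⅙*16*(-1/2882) = 45/1846 - 8/3*(-1/2882) = 45/1846 + 4/4323 = 201919/7980258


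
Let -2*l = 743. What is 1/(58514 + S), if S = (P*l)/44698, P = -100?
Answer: 22349/1307747961 ≈ 1.7090e-5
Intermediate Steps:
l = -743/2 (l = -1/2*743 = -743/2 ≈ -371.50)
S = 18575/22349 (S = -100*(-743/2)/44698 = 37150*(1/44698) = 18575/22349 ≈ 0.83113)
1/(58514 + S) = 1/(58514 + 18575/22349) = 1/(1307747961/22349) = 22349/1307747961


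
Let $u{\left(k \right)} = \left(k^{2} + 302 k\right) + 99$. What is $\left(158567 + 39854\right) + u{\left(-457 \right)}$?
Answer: $269355$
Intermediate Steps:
$u{\left(k \right)} = 99 + k^{2} + 302 k$
$\left(158567 + 39854\right) + u{\left(-457 \right)} = \left(158567 + 39854\right) + \left(99 + \left(-457\right)^{2} + 302 \left(-457\right)\right) = 198421 + \left(99 + 208849 - 138014\right) = 198421 + 70934 = 269355$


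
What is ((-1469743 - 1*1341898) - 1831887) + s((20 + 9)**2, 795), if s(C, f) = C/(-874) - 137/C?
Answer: -3413151786971/735034 ≈ -4.6435e+6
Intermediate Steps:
s(C, f) = -137/C - C/874 (s(C, f) = C*(-1/874) - 137/C = -C/874 - 137/C = -137/C - C/874)
((-1469743 - 1*1341898) - 1831887) + s((20 + 9)**2, 795) = ((-1469743 - 1*1341898) - 1831887) + (-137/(20 + 9)**2 - (20 + 9)**2/874) = ((-1469743 - 1341898) - 1831887) + (-137/(29**2) - 1/874*29**2) = (-2811641 - 1831887) + (-137/841 - 1/874*841) = -4643528 + (-137*1/841 - 841/874) = -4643528 + (-137/841 - 841/874) = -4643528 - 827019/735034 = -3413151786971/735034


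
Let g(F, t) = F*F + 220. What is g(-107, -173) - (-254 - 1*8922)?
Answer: 20845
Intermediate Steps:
g(F, t) = 220 + F² (g(F, t) = F² + 220 = 220 + F²)
g(-107, -173) - (-254 - 1*8922) = (220 + (-107)²) - (-254 - 1*8922) = (220 + 11449) - (-254 - 8922) = 11669 - 1*(-9176) = 11669 + 9176 = 20845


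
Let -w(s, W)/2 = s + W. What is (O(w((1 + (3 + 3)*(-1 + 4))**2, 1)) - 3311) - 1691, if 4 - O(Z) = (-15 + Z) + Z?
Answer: -3535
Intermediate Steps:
w(s, W) = -2*W - 2*s (w(s, W) = -2*(s + W) = -2*(W + s) = -2*W - 2*s)
O(Z) = 19 - 2*Z (O(Z) = 4 - ((-15 + Z) + Z) = 4 - (-15 + 2*Z) = 4 + (15 - 2*Z) = 19 - 2*Z)
(O(w((1 + (3 + 3)*(-1 + 4))**2, 1)) - 3311) - 1691 = ((19 - 2*(-2*1 - 2*(1 + (3 + 3)*(-1 + 4))**2)) - 3311) - 1691 = ((19 - 2*(-2 - 2*(1 + 6*3)**2)) - 3311) - 1691 = ((19 - 2*(-2 - 2*(1 + 18)**2)) - 3311) - 1691 = ((19 - 2*(-2 - 2*19**2)) - 3311) - 1691 = ((19 - 2*(-2 - 2*361)) - 3311) - 1691 = ((19 - 2*(-2 - 722)) - 3311) - 1691 = ((19 - 2*(-724)) - 3311) - 1691 = ((19 + 1448) - 3311) - 1691 = (1467 - 3311) - 1691 = -1844 - 1691 = -3535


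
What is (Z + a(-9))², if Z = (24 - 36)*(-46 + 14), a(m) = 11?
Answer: 156025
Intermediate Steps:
Z = 384 (Z = -12*(-32) = 384)
(Z + a(-9))² = (384 + 11)² = 395² = 156025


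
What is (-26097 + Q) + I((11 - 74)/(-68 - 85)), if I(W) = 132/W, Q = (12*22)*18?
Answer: -147171/7 ≈ -21024.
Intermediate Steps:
Q = 4752 (Q = 264*18 = 4752)
(-26097 + Q) + I((11 - 74)/(-68 - 85)) = (-26097 + 4752) + 132/(((11 - 74)/(-68 - 85))) = -21345 + 132/((-63/(-153))) = -21345 + 132/((-63*(-1/153))) = -21345 + 132/(7/17) = -21345 + 132*(17/7) = -21345 + 2244/7 = -147171/7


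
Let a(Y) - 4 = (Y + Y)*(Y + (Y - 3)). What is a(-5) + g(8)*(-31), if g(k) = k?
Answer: -114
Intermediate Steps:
a(Y) = 4 + 2*Y*(-3 + 2*Y) (a(Y) = 4 + (Y + Y)*(Y + (Y - 3)) = 4 + (2*Y)*(Y + (-3 + Y)) = 4 + (2*Y)*(-3 + 2*Y) = 4 + 2*Y*(-3 + 2*Y))
a(-5) + g(8)*(-31) = (4 - 6*(-5) + 4*(-5)²) + 8*(-31) = (4 + 30 + 4*25) - 248 = (4 + 30 + 100) - 248 = 134 - 248 = -114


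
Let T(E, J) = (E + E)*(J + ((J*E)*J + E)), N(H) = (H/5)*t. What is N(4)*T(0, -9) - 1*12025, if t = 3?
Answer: -12025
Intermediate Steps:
N(H) = 3*H/5 (N(H) = (H/5)*3 = 3*H/5)
T(E, J) = 2*E*(E + J + E*J**2) (T(E, J) = (2*E)*(J + ((E*J)*J + E)) = (2*E)*(J + (E*J**2 + E)) = (2*E)*(J + (E + E*J**2)) = (2*E)*(E + J + E*J**2) = 2*E*(E + J + E*J**2))
N(4)*T(0, -9) - 1*12025 = ((3/5)*4)*(2*0*(0 - 9 + 0*(-9)**2)) - 1*12025 = 12*(2*0*(0 - 9 + 0*81))/5 - 12025 = 12*(2*0*(0 - 9 + 0))/5 - 12025 = 12*(2*0*(-9))/5 - 12025 = (12/5)*0 - 12025 = 0 - 12025 = -12025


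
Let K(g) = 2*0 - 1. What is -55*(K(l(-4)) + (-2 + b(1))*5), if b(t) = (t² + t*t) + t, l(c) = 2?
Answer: -220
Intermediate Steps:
b(t) = t + 2*t² (b(t) = (t² + t²) + t = 2*t² + t = t + 2*t²)
K(g) = -1 (K(g) = 0 - 1 = -1)
-55*(K(l(-4)) + (-2 + b(1))*5) = -55*(-1 + (-2 + 1*(1 + 2*1))*5) = -55*(-1 + (-2 + 1*(1 + 2))*5) = -55*(-1 + (-2 + 1*3)*5) = -55*(-1 + (-2 + 3)*5) = -55*(-1 + 1*5) = -55*(-1 + 5) = -55*4 = -220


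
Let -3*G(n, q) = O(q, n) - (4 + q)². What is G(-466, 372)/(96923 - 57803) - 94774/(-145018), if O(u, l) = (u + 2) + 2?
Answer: 131542561/70913802 ≈ 1.8550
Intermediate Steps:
O(u, l) = 4 + u (O(u, l) = (2 + u) + 2 = 4 + u)
G(n, q) = -4/3 - q/3 + (4 + q)²/3 (G(n, q) = -((4 + q) - (4 + q)²)/3 = -(4 + q - (4 + q)²)/3 = -4/3 - q/3 + (4 + q)²/3)
G(-466, 372)/(96923 - 57803) - 94774/(-145018) = (-4/3 - ⅓*372 + (4 + 372)²/3)/(96923 - 57803) - 94774/(-145018) = (-4/3 - 124 + (⅓)*376²)/39120 - 94774*(-1/145018) = (-4/3 - 124 + (⅓)*141376)*(1/39120) + 47387/72509 = (-4/3 - 124 + 141376/3)*(1/39120) + 47387/72509 = 47000*(1/39120) + 47387/72509 = 1175/978 + 47387/72509 = 131542561/70913802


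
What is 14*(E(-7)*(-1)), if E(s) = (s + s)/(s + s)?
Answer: -14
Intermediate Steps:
E(s) = 1 (E(s) = (2*s)/((2*s)) = (2*s)*(1/(2*s)) = 1)
14*(E(-7)*(-1)) = 14*(1*(-1)) = 14*(-1) = -14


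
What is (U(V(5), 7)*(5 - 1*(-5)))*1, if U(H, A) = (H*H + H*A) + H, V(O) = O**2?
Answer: 8250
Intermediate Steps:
U(H, A) = H + H**2 + A*H (U(H, A) = (H**2 + A*H) + H = H + H**2 + A*H)
(U(V(5), 7)*(5 - 1*(-5)))*1 = ((5**2*(1 + 7 + 5**2))*(5 - 1*(-5)))*1 = ((25*(1 + 7 + 25))*(5 + 5))*1 = ((25*33)*10)*1 = (825*10)*1 = 8250*1 = 8250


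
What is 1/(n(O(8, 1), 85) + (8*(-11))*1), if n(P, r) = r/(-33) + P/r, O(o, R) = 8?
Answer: -2805/253801 ≈ -0.011052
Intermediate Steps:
n(P, r) = -r/33 + P/r (n(P, r) = r*(-1/33) + P/r = -r/33 + P/r)
1/(n(O(8, 1), 85) + (8*(-11))*1) = 1/((-1/33*85 + 8/85) + (8*(-11))*1) = 1/((-85/33 + 8*(1/85)) - 88*1) = 1/((-85/33 + 8/85) - 88) = 1/(-6961/2805 - 88) = 1/(-253801/2805) = -2805/253801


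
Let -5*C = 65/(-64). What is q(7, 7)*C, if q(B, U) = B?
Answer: 91/64 ≈ 1.4219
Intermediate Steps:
C = 13/64 (C = -13/(-64) = -13*(-1)/64 = -⅕*(-65/64) = 13/64 ≈ 0.20313)
q(7, 7)*C = 7*(13/64) = 91/64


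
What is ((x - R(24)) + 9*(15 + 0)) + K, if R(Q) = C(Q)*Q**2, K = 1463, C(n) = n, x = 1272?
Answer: -10954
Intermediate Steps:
R(Q) = Q**3 (R(Q) = Q*Q**2 = Q**3)
((x - R(24)) + 9*(15 + 0)) + K = ((1272 - 1*24**3) + 9*(15 + 0)) + 1463 = ((1272 - 1*13824) + 9*15) + 1463 = ((1272 - 13824) + 135) + 1463 = (-12552 + 135) + 1463 = -12417 + 1463 = -10954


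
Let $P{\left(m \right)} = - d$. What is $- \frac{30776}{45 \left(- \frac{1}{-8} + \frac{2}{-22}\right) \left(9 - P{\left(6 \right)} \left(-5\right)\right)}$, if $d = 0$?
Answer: $- \frac{2708288}{1215} \approx -2229.0$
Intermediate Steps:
$P{\left(m \right)} = 0$ ($P{\left(m \right)} = \left(-1\right) 0 = 0$)
$- \frac{30776}{45 \left(- \frac{1}{-8} + \frac{2}{-22}\right) \left(9 - P{\left(6 \right)} \left(-5\right)\right)} = - \frac{30776}{45 \left(- \frac{1}{-8} + \frac{2}{-22}\right) \left(9 - 0 \left(-5\right)\right)} = - \frac{30776}{45 \left(\left(-1\right) \left(- \frac{1}{8}\right) + 2 \left(- \frac{1}{22}\right)\right) \left(9 - 0\right)} = - \frac{30776}{45 \left(\frac{1}{8} - \frac{1}{11}\right) \left(9 + 0\right)} = - \frac{30776}{45 \cdot \frac{3}{88} \cdot 9} = - \frac{30776}{\frac{135}{88} \cdot 9} = - \frac{30776}{\frac{1215}{88}} = \left(-30776\right) \frac{88}{1215} = - \frac{2708288}{1215}$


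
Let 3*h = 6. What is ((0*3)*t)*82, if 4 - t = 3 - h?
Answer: 0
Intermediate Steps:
h = 2 (h = (1/3)*6 = 2)
t = 3 (t = 4 - (3 - 1*2) = 4 - (3 - 2) = 4 - 1*1 = 4 - 1 = 3)
((0*3)*t)*82 = ((0*3)*3)*82 = (0*3)*82 = 0*82 = 0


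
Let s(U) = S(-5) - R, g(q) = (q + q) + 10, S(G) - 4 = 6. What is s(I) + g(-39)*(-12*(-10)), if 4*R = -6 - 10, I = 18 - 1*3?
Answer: -8146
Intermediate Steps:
S(G) = 10 (S(G) = 4 + 6 = 10)
g(q) = 10 + 2*q (g(q) = 2*q + 10 = 10 + 2*q)
I = 15 (I = 18 - 3 = 15)
R = -4 (R = (-6 - 10)/4 = (1/4)*(-16) = -4)
s(U) = 14 (s(U) = 10 - 1*(-4) = 10 + 4 = 14)
s(I) + g(-39)*(-12*(-10)) = 14 + (10 + 2*(-39))*(-12*(-10)) = 14 + (10 - 78)*120 = 14 - 68*120 = 14 - 8160 = -8146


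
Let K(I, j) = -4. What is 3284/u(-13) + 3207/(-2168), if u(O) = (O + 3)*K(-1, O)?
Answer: 873929/10840 ≈ 80.621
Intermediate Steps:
u(O) = -12 - 4*O (u(O) = (O + 3)*(-4) = (3 + O)*(-4) = -12 - 4*O)
3284/u(-13) + 3207/(-2168) = 3284/(-12 - 4*(-13)) + 3207/(-2168) = 3284/(-12 + 52) + 3207*(-1/2168) = 3284/40 - 3207/2168 = 3284*(1/40) - 3207/2168 = 821/10 - 3207/2168 = 873929/10840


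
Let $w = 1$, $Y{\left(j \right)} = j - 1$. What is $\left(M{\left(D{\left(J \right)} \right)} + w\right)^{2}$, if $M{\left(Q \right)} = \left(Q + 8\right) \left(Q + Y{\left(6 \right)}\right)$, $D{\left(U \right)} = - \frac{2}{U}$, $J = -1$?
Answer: $5041$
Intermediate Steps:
$Y{\left(j \right)} = -1 + j$ ($Y{\left(j \right)} = j - 1 = -1 + j$)
$M{\left(Q \right)} = \left(5 + Q\right) \left(8 + Q\right)$ ($M{\left(Q \right)} = \left(Q + 8\right) \left(Q + \left(-1 + 6\right)\right) = \left(8 + Q\right) \left(Q + 5\right) = \left(8 + Q\right) \left(5 + Q\right) = \left(5 + Q\right) \left(8 + Q\right)$)
$\left(M{\left(D{\left(J \right)} \right)} + w\right)^{2} = \left(\left(40 + \left(- \frac{2}{-1}\right)^{2} + 13 \left(- \frac{2}{-1}\right)\right) + 1\right)^{2} = \left(\left(40 + \left(\left(-2\right) \left(-1\right)\right)^{2} + 13 \left(\left(-2\right) \left(-1\right)\right)\right) + 1\right)^{2} = \left(\left(40 + 2^{2} + 13 \cdot 2\right) + 1\right)^{2} = \left(\left(40 + 4 + 26\right) + 1\right)^{2} = \left(70 + 1\right)^{2} = 71^{2} = 5041$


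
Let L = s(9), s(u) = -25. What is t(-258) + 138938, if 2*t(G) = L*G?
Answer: 142163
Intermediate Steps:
L = -25
t(G) = -25*G/2 (t(G) = (-25*G)/2 = -25*G/2)
t(-258) + 138938 = -25/2*(-258) + 138938 = 3225 + 138938 = 142163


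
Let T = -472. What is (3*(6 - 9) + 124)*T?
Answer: -54280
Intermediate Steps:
(3*(6 - 9) + 124)*T = (3*(6 - 9) + 124)*(-472) = (3*(-3) + 124)*(-472) = (-9 + 124)*(-472) = 115*(-472) = -54280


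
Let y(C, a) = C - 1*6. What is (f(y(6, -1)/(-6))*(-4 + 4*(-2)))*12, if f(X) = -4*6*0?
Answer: 0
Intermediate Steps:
y(C, a) = -6 + C (y(C, a) = C - 6 = -6 + C)
f(X) = 0 (f(X) = -24*0 = 0)
(f(y(6, -1)/(-6))*(-4 + 4*(-2)))*12 = (0*(-4 + 4*(-2)))*12 = (0*(-4 - 8))*12 = (0*(-12))*12 = 0*12 = 0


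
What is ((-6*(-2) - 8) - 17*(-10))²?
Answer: 30276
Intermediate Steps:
((-6*(-2) - 8) - 17*(-10))² = ((12 - 8) + 170)² = (4 + 170)² = 174² = 30276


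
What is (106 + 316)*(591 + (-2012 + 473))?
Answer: -400056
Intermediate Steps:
(106 + 316)*(591 + (-2012 + 473)) = 422*(591 - 1539) = 422*(-948) = -400056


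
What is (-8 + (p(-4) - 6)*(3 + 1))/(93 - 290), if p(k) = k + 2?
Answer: 40/197 ≈ 0.20305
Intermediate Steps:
p(k) = 2 + k
(-8 + (p(-4) - 6)*(3 + 1))/(93 - 290) = (-8 + ((2 - 4) - 6)*(3 + 1))/(93 - 290) = (-8 + (-2 - 6)*4)/(-197) = (-8 - 8*4)*(-1/197) = (-8 - 32)*(-1/197) = -40*(-1/197) = 40/197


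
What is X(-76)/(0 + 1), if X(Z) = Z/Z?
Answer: 1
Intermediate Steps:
X(Z) = 1
X(-76)/(0 + 1) = 1/(0 + 1) = 1/1 = 1*1 = 1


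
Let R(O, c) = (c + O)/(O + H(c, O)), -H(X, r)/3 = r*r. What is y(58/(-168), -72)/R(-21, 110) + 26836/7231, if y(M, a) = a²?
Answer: -50378128972/643559 ≈ -78281.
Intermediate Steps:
H(X, r) = -3*r² (H(X, r) = -3*r*r = -3*r²)
R(O, c) = (O + c)/(O - 3*O²) (R(O, c) = (c + O)/(O - 3*O²) = (O + c)/(O - 3*O²))
y(58/(-168), -72)/R(-21, 110) + 26836/7231 = (-72)²/(((-1*(-21) - 1*110)/((-21)*(-1 + 3*(-21))))) + 26836/7231 = 5184/((-(21 - 110)/(21*(-1 - 63)))) + 26836*(1/7231) = 5184/((-1/21*(-89)/(-64))) + 26836/7231 = 5184/((-1/21*(-1/64)*(-89))) + 26836/7231 = 5184/(-89/1344) + 26836/7231 = 5184*(-1344/89) + 26836/7231 = -6967296/89 + 26836/7231 = -50378128972/643559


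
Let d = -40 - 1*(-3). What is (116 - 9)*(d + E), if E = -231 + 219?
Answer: -5243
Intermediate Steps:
d = -37 (d = -40 + 3 = -37)
E = -12
(116 - 9)*(d + E) = (116 - 9)*(-37 - 12) = 107*(-49) = -5243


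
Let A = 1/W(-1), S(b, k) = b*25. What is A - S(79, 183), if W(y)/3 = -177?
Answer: -1048726/531 ≈ -1975.0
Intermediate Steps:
W(y) = -531 (W(y) = 3*(-177) = -531)
S(b, k) = 25*b
A = -1/531 (A = 1/(-531) = -1/531 ≈ -0.0018832)
A - S(79, 183) = -1/531 - 25*79 = -1/531 - 1*1975 = -1/531 - 1975 = -1048726/531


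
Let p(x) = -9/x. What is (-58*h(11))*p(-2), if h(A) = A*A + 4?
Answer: -32625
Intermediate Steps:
h(A) = 4 + A² (h(A) = A² + 4 = 4 + A²)
(-58*h(11))*p(-2) = (-58*(4 + 11²))*(-9/(-2)) = (-58*(4 + 121))*(-9*(-½)) = -58*125*(9/2) = -7250*9/2 = -32625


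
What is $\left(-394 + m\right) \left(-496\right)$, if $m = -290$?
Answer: $339264$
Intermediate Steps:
$\left(-394 + m\right) \left(-496\right) = \left(-394 - 290\right) \left(-496\right) = \left(-684\right) \left(-496\right) = 339264$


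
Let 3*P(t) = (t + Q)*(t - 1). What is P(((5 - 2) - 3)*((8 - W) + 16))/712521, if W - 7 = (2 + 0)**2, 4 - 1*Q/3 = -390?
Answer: -394/712521 ≈ -0.00055297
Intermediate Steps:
Q = 1182 (Q = 12 - 3*(-390) = 12 + 1170 = 1182)
W = 11 (W = 7 + (2 + 0)**2 = 7 + 2**2 = 7 + 4 = 11)
P(t) = (-1 + t)*(1182 + t)/3 (P(t) = ((t + 1182)*(t - 1))/3 = ((1182 + t)*(-1 + t))/3 = ((-1 + t)*(1182 + t))/3 = (-1 + t)*(1182 + t)/3)
P(((5 - 2) - 3)*((8 - W) + 16))/712521 = (-394 + (((5 - 2) - 3)*((8 - 1*11) + 16))**2/3 + 1181*(((5 - 2) - 3)*((8 - 1*11) + 16))/3)/712521 = (-394 + ((3 - 3)*((8 - 11) + 16))**2/3 + 1181*((3 - 3)*((8 - 11) + 16))/3)*(1/712521) = (-394 + (0*(-3 + 16))**2/3 + 1181*(0*(-3 + 16))/3)*(1/712521) = (-394 + (0*13)**2/3 + 1181*(0*13)/3)*(1/712521) = (-394 + (1/3)*0**2 + (1181/3)*0)*(1/712521) = (-394 + (1/3)*0 + 0)*(1/712521) = (-394 + 0 + 0)*(1/712521) = -394*1/712521 = -394/712521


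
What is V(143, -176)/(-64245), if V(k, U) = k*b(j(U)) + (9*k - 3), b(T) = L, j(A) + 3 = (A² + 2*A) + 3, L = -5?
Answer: -569/64245 ≈ -0.0088567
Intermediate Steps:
j(A) = A² + 2*A (j(A) = -3 + ((A² + 2*A) + 3) = -3 + (3 + A² + 2*A) = A² + 2*A)
b(T) = -5
V(k, U) = -3 + 4*k (V(k, U) = k*(-5) + (9*k - 3) = -5*k + (-3 + 9*k) = -3 + 4*k)
V(143, -176)/(-64245) = (-3 + 4*143)/(-64245) = (-3 + 572)*(-1/64245) = 569*(-1/64245) = -569/64245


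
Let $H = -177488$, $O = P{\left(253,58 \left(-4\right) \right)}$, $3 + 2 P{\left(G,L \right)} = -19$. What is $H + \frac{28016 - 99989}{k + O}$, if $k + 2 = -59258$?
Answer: $- \frac{3506606425}{19757} \approx -1.7749 \cdot 10^{5}$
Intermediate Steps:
$k = -59260$ ($k = -2 - 59258 = -59260$)
$P{\left(G,L \right)} = -11$ ($P{\left(G,L \right)} = - \frac{3}{2} + \frac{1}{2} \left(-19\right) = - \frac{3}{2} - \frac{19}{2} = -11$)
$O = -11$
$H + \frac{28016 - 99989}{k + O} = -177488 + \frac{28016 - 99989}{-59260 - 11} = -177488 - \frac{71973}{-59271} = -177488 - - \frac{23991}{19757} = -177488 + \frac{23991}{19757} = - \frac{3506606425}{19757}$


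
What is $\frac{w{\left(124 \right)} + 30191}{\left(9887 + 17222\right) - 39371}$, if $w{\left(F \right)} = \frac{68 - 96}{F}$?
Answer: $- \frac{467957}{190061} \approx -2.4621$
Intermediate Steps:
$w{\left(F \right)} = - \frac{28}{F}$
$\frac{w{\left(124 \right)} + 30191}{\left(9887 + 17222\right) - 39371} = \frac{- \frac{28}{124} + 30191}{\left(9887 + 17222\right) - 39371} = \frac{\left(-28\right) \frac{1}{124} + 30191}{27109 - 39371} = \frac{- \frac{7}{31} + 30191}{-12262} = \frac{935914}{31} \left(- \frac{1}{12262}\right) = - \frac{467957}{190061}$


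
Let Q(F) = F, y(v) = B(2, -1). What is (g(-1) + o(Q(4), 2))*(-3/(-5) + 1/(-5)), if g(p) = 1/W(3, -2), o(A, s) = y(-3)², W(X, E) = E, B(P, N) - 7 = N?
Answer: 71/5 ≈ 14.200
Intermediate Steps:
B(P, N) = 7 + N
y(v) = 6 (y(v) = 7 - 1 = 6)
o(A, s) = 36 (o(A, s) = 6² = 36)
g(p) = -½ (g(p) = 1/(-2) = -½)
(g(-1) + o(Q(4), 2))*(-3/(-5) + 1/(-5)) = (-½ + 36)*(-3/(-5) + 1/(-5)) = 71*(-3*(-⅕) + 1*(-⅕))/2 = 71*(⅗ - ⅕)/2 = (71/2)*(⅖) = 71/5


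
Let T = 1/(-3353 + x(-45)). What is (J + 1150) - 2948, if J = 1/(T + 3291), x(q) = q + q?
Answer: -20372976333/11330912 ≈ -1798.0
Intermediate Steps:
x(q) = 2*q
T = -1/3443 (T = 1/(-3353 + 2*(-45)) = 1/(-3353 - 90) = 1/(-3443) = -1/3443 ≈ -0.00029044)
J = 3443/11330912 (J = 1/(-1/3443 + 3291) = 1/(11330912/3443) = 3443/11330912 ≈ 0.00030386)
(J + 1150) - 2948 = (3443/11330912 + 1150) - 2948 = 13030552243/11330912 - 2948 = -20372976333/11330912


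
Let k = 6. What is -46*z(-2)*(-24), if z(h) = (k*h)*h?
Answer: 26496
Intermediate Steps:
z(h) = 6*h² (z(h) = (6*h)*h = 6*h²)
-46*z(-2)*(-24) = -276*(-2)²*(-24) = -276*4*(-24) = -46*24*(-24) = -1104*(-24) = 26496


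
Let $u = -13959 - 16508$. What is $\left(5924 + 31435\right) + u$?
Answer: $6892$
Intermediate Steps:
$u = -30467$
$\left(5924 + 31435\right) + u = \left(5924 + 31435\right) - 30467 = 37359 - 30467 = 6892$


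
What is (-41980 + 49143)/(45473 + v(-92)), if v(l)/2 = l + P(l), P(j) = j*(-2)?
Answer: 377/2403 ≈ 0.15689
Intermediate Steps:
P(j) = -2*j
v(l) = -2*l (v(l) = 2*(l - 2*l) = 2*(-l) = -2*l)
(-41980 + 49143)/(45473 + v(-92)) = (-41980 + 49143)/(45473 - 2*(-92)) = 7163/(45473 + 184) = 7163/45657 = 7163*(1/45657) = 377/2403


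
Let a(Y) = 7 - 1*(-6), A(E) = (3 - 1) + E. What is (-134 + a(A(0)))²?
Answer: 14641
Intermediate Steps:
A(E) = 2 + E
a(Y) = 13 (a(Y) = 7 + 6 = 13)
(-134 + a(A(0)))² = (-134 + 13)² = (-121)² = 14641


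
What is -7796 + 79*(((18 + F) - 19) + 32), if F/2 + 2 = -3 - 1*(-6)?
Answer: -5189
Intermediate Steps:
F = 2 (F = -4 + 2*(-3 - 1*(-6)) = -4 + 2*(-3 + 6) = -4 + 2*3 = -4 + 6 = 2)
-7796 + 79*(((18 + F) - 19) + 32) = -7796 + 79*(((18 + 2) - 19) + 32) = -7796 + 79*((20 - 19) + 32) = -7796 + 79*(1 + 32) = -7796 + 79*33 = -7796 + 2607 = -5189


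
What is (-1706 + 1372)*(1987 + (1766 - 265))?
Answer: -1164992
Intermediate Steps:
(-1706 + 1372)*(1987 + (1766 - 265)) = -334*(1987 + 1501) = -334*3488 = -1164992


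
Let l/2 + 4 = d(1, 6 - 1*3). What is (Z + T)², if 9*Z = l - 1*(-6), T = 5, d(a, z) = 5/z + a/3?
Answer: 2209/81 ≈ 27.272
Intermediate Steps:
d(a, z) = 5/z + a/3 (d(a, z) = 5/z + a*(⅓) = 5/z + a/3)
l = -4 (l = -8 + 2*(5/(6 - 1*3) + (⅓)*1) = -8 + 2*(5/(6 - 3) + ⅓) = -8 + 2*(5/3 + ⅓) = -8 + 2*2 = -8 + 4 = -4)
Z = 2/9 (Z = (-4 - 1*(-6))/9 = (-4 + 6)/9 = (⅑)*2 = 2/9 ≈ 0.22222)
(Z + T)² = (2/9 + 5)² = (47/9)² = 2209/81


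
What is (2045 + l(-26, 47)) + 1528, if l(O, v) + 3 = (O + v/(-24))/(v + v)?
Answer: 8053249/2256 ≈ 3569.7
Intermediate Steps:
l(O, v) = -3 + (O - v/24)/(2*v) (l(O, v) = -3 + (O + v/(-24))/(v + v) = -3 + (O + v*(-1/24))/((2*v)) = -3 + (O - v/24)*(1/(2*v)) = -3 + (O - v/24)/(2*v))
(2045 + l(-26, 47)) + 1528 = (2045 + (-145/48 + (½)*(-26)/47)) + 1528 = (2045 + (-145/48 + (½)*(-26)*(1/47))) + 1528 = (2045 + (-145/48 - 13/47)) + 1528 = (2045 - 7439/2256) + 1528 = 4606081/2256 + 1528 = 8053249/2256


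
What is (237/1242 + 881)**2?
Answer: 133088524969/171396 ≈ 7.7650e+5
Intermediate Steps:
(237/1242 + 881)**2 = (237*(1/1242) + 881)**2 = (79/414 + 881)**2 = (364813/414)**2 = 133088524969/171396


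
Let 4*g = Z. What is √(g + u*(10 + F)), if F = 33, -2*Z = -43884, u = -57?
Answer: 17*√42/2 ≈ 55.086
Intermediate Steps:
Z = 21942 (Z = -½*(-43884) = 21942)
g = 10971/2 (g = (¼)*21942 = 10971/2 ≈ 5485.5)
√(g + u*(10 + F)) = √(10971/2 - 57*(10 + 33)) = √(10971/2 - 57*43) = √(10971/2 - 2451) = √(6069/2) = 17*√42/2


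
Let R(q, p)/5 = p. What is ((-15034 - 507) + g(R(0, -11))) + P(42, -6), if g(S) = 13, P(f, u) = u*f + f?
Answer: -15738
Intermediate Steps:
R(q, p) = 5*p
P(f, u) = f + f*u (P(f, u) = f*u + f = f + f*u)
((-15034 - 507) + g(R(0, -11))) + P(42, -6) = ((-15034 - 507) + 13) + 42*(1 - 6) = (-15541 + 13) + 42*(-5) = -15528 - 210 = -15738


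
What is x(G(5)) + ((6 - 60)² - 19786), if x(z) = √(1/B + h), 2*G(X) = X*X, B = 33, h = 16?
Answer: -16870 + 23*√33/33 ≈ -16866.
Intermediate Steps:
G(X) = X²/2 (G(X) = (X*X)/2 = X²/2)
x(z) = 23*√33/33 (x(z) = √(1/33 + 16) = √(529/33) = 23*√33/33)
x(G(5)) + ((6 - 60)² - 19786) = 23*√33/33 + ((6 - 60)² - 19786) = 23*√33/33 + ((-54)² - 19786) = 23*√33/33 + (2916 - 19786) = 23*√33/33 - 16870 = -16870 + 23*√33/33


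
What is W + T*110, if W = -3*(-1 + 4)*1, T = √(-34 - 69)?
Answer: -9 + 110*I*√103 ≈ -9.0 + 1116.4*I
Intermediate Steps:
T = I*√103 (T = √(-103) = I*√103 ≈ 10.149*I)
W = -9 (W = -3*3*1 = -9*1 = -9)
W + T*110 = -9 + (I*√103)*110 = -9 + 110*I*√103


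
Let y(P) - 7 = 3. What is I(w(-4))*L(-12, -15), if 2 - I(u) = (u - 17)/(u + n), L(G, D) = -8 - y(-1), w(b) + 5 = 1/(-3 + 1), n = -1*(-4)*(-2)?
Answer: -6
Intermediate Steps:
n = -8 (n = 4*(-2) = -8)
y(P) = 10 (y(P) = 7 + 3 = 10)
w(b) = -11/2 (w(b) = -5 + 1/(-3 + 1) = -5 + 1/(-2) = -5 - 1/2 = -11/2)
L(G, D) = -18 (L(G, D) = -8 - 1*10 = -8 - 10 = -18)
I(u) = 2 - (-17 + u)/(-8 + u) (I(u) = 2 - (u - 17)/(u - 8) = 2 - (-17 + u)/(-8 + u))
I(w(-4))*L(-12, -15) = ((1 - 11/2)/(-8 - 11/2))*(-18) = (-9/2/(-27/2))*(-18) = -2/27*(-9/2)*(-18) = (1/3)*(-18) = -6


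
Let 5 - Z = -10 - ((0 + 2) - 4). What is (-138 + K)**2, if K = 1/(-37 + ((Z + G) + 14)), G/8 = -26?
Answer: 905107225/47524 ≈ 19045.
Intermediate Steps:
G = -208 (G = 8*(-26) = -208)
Z = 13 (Z = 5 - (-10 - ((0 + 2) - 4)) = 5 - (-10 - (2 - 4)) = 5 - (-10 - 1*(-2)) = 5 - (-10 + 2) = 5 - 1*(-8) = 5 + 8 = 13)
K = -1/218 (K = 1/(-37 + ((13 - 208) + 14)) = 1/(-37 + (-195 + 14)) = 1/(-37 - 181) = 1/(-218) = -1/218 ≈ -0.0045872)
(-138 + K)**2 = (-138 - 1/218)**2 = (-30085/218)**2 = 905107225/47524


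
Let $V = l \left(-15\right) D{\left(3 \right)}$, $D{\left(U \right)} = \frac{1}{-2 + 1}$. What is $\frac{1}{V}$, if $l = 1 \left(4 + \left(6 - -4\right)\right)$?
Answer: $\frac{1}{210} \approx 0.0047619$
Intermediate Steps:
$D{\left(U \right)} = -1$ ($D{\left(U \right)} = \frac{1}{-1} = -1$)
$l = 14$ ($l = 1 \left(4 + \left(6 + 4\right)\right) = 1 \left(4 + 10\right) = 1 \cdot 14 = 14$)
$V = 210$ ($V = 14 \left(-15\right) \left(-1\right) = \left(-210\right) \left(-1\right) = 210$)
$\frac{1}{V} = \frac{1}{210}$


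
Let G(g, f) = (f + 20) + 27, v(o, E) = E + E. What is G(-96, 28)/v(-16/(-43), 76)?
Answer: 75/152 ≈ 0.49342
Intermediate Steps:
v(o, E) = 2*E
G(g, f) = 47 + f (G(g, f) = (20 + f) + 27 = 47 + f)
G(-96, 28)/v(-16/(-43), 76) = (47 + 28)/((2*76)) = 75/152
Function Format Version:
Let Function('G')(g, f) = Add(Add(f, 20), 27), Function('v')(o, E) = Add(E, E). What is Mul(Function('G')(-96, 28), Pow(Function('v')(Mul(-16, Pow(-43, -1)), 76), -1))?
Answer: Rational(75, 152) ≈ 0.49342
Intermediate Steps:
Function('v')(o, E) = Mul(2, E)
Function('G')(g, f) = Add(47, f) (Function('G')(g, f) = Add(Add(20, f), 27) = Add(47, f))
Mul(Function('G')(-96, 28), Pow(Function('v')(Mul(-16, Pow(-43, -1)), 76), -1)) = Mul(Add(47, 28), Pow(Mul(2, 76), -1)) = Mul(75, Pow(152, -1)) = Mul(75, Rational(1, 152)) = Rational(75, 152)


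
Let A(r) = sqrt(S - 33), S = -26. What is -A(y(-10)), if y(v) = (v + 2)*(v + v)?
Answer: -I*sqrt(59) ≈ -7.6811*I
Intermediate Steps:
y(v) = 2*v*(2 + v) (y(v) = (2 + v)*(2*v) = 2*v*(2 + v))
A(r) = I*sqrt(59) (A(r) = sqrt(-26 - 33) = sqrt(-59) = I*sqrt(59))
-A(y(-10)) = -I*sqrt(59)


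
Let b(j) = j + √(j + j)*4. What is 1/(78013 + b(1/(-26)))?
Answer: 52736762/4114150986401 - 208*I*√13/4114150986401 ≈ 1.2818e-5 - 1.8229e-10*I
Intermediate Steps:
b(j) = j + 4*√2*√j (b(j) = j + √(2*j)*4 = j + (√2*√j)*4 = j + 4*√2*√j)
1/(78013 + b(1/(-26))) = 1/(78013 + (1/(-26) + 4*√2*√(1/(-26)))) = 1/(78013 + (-1/26 + 4*√2*√(-1/26))) = 1/(78013 + (-1/26 + 4*√2*(I*√26/26))) = 1/(78013 + (-1/26 + 4*I*√13/13)) = 1/(2028337/26 + 4*I*√13/13)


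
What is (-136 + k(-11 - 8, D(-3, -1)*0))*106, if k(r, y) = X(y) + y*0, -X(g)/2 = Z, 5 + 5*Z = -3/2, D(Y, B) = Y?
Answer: -70702/5 ≈ -14140.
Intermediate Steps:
Z = -13/10 (Z = -1 + (-3/2)/5 = -1 + (-3*½)/5 = -1 + (⅕)*(-3/2) = -1 - 3/10 = -13/10 ≈ -1.3000)
X(g) = 13/5 (X(g) = -2*(-13/10) = 13/5)
k(r, y) = 13/5 (k(r, y) = 13/5 + y*0 = 13/5 + 0 = 13/5)
(-136 + k(-11 - 8, D(-3, -1)*0))*106 = (-136 + 13/5)*106 = -667/5*106 = -70702/5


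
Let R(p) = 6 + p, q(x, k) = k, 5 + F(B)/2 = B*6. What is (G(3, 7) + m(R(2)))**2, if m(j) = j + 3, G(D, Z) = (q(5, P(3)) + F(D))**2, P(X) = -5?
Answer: 204304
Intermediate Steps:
F(B) = -10 + 12*B (F(B) = -10 + 2*(B*6) = -10 + 2*(6*B) = -10 + 12*B)
G(D, Z) = (-15 + 12*D)**2 (G(D, Z) = (-5 + (-10 + 12*D))**2 = (-15 + 12*D)**2)
m(j) = 3 + j
(G(3, 7) + m(R(2)))**2 = (9*(-5 + 4*3)**2 + (3 + (6 + 2)))**2 = (9*(-5 + 12)**2 + (3 + 8))**2 = (9*7**2 + 11)**2 = (9*49 + 11)**2 = (441 + 11)**2 = 452**2 = 204304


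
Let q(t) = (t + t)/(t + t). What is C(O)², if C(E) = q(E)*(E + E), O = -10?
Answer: 400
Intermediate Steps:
q(t) = 1 (q(t) = (2*t)/((2*t)) = (2*t)*(1/(2*t)) = 1)
C(E) = 2*E (C(E) = 1*(E + E) = 1*(2*E) = 2*E)
C(O)² = (2*(-10))² = (-20)² = 400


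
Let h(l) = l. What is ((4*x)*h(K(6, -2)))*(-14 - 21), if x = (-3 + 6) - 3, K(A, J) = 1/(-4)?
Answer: 0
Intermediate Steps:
K(A, J) = -1/4 (K(A, J) = 1*(-1/4) = -1/4)
x = 0 (x = 3 - 3 = 0)
((4*x)*h(K(6, -2)))*(-14 - 21) = ((4*0)*(-1/4))*(-14 - 21) = (0*(-1/4))*(-35) = 0*(-35) = 0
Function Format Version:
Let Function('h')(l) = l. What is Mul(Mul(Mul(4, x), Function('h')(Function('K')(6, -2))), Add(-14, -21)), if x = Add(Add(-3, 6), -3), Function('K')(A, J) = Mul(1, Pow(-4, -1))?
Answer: 0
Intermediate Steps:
Function('K')(A, J) = Rational(-1, 4) (Function('K')(A, J) = Mul(1, Rational(-1, 4)) = Rational(-1, 4))
x = 0 (x = Add(3, -3) = 0)
Mul(Mul(Mul(4, x), Function('h')(Function('K')(6, -2))), Add(-14, -21)) = Mul(Mul(Mul(4, 0), Rational(-1, 4)), Add(-14, -21)) = Mul(Mul(0, Rational(-1, 4)), -35) = Mul(0, -35) = 0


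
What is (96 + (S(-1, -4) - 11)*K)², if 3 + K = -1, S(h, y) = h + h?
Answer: 21904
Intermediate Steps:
S(h, y) = 2*h
K = -4 (K = -3 - 1 = -4)
(96 + (S(-1, -4) - 11)*K)² = (96 + (2*(-1) - 11)*(-4))² = (96 + (-2 - 11)*(-4))² = (96 - 13*(-4))² = (96 + 52)² = 148² = 21904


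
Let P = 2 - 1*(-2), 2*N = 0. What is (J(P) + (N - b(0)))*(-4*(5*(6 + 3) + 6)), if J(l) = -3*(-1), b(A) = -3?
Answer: -1224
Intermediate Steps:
N = 0 (N = (1/2)*0 = 0)
P = 4 (P = 2 + 2 = 4)
J(l) = 3
(J(P) + (N - b(0)))*(-4*(5*(6 + 3) + 6)) = (3 + (0 - 1*(-3)))*(-4*(5*(6 + 3) + 6)) = (3 + (0 + 3))*(-4*(5*9 + 6)) = (3 + 3)*(-4*(45 + 6)) = 6*(-4*51) = 6*(-204) = -1224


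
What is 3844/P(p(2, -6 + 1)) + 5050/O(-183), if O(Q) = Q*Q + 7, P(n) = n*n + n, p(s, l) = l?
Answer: 16107453/83740 ≈ 192.35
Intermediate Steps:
P(n) = n + n² (P(n) = n² + n = n + n²)
O(Q) = 7 + Q² (O(Q) = Q² + 7 = 7 + Q²)
3844/P(p(2, -6 + 1)) + 5050/O(-183) = 3844/(((-6 + 1)*(1 + (-6 + 1)))) + 5050/(7 + (-183)²) = 3844/((-5*(1 - 5))) + 5050/(7 + 33489) = 3844/((-5*(-4))) + 5050/33496 = 3844/20 + 5050*(1/33496) = 3844*(1/20) + 2525/16748 = 961/5 + 2525/16748 = 16107453/83740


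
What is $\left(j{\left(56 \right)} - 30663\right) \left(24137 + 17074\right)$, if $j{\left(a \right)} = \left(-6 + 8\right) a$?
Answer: $-1259037261$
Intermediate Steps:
$j{\left(a \right)} = 2 a$
$\left(j{\left(56 \right)} - 30663\right) \left(24137 + 17074\right) = \left(2 \cdot 56 - 30663\right) \left(24137 + 17074\right) = \left(112 - 30663\right) 41211 = \left(-30551\right) 41211 = -1259037261$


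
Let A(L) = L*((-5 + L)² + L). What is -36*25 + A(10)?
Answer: -550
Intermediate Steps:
A(L) = L*(L + (-5 + L)²)
-36*25 + A(10) = -36*25 + 10*(10 + (-5 + 10)²) = -900 + 10*(10 + 5²) = -900 + 10*(10 + 25) = -900 + 10*35 = -900 + 350 = -550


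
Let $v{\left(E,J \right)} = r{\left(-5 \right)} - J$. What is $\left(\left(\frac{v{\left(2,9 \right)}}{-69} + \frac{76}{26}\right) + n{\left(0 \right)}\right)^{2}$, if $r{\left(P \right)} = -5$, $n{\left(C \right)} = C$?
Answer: $\frac{7862416}{804609} \approx 9.7717$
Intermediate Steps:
$v{\left(E,J \right)} = -5 - J$
$\left(\left(\frac{v{\left(2,9 \right)}}{-69} + \frac{76}{26}\right) + n{\left(0 \right)}\right)^{2} = \left(\left(\frac{-5 - 9}{-69} + \frac{76}{26}\right) + 0\right)^{2} = \left(\left(\left(-5 - 9\right) \left(- \frac{1}{69}\right) + 76 \cdot \frac{1}{26}\right) + 0\right)^{2} = \left(\left(\left(-14\right) \left(- \frac{1}{69}\right) + \frac{38}{13}\right) + 0\right)^{2} = \left(\left(\frac{14}{69} + \frac{38}{13}\right) + 0\right)^{2} = \left(\frac{2804}{897} + 0\right)^{2} = \left(\frac{2804}{897}\right)^{2} = \frac{7862416}{804609}$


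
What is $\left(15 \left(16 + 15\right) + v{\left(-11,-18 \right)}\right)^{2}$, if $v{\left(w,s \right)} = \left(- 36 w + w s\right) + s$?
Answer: $1083681$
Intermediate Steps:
$v{\left(w,s \right)} = s - 36 w + s w$ ($v{\left(w,s \right)} = \left(- 36 w + s w\right) + s = s - 36 w + s w$)
$\left(15 \left(16 + 15\right) + v{\left(-11,-18 \right)}\right)^{2} = \left(15 \left(16 + 15\right) - -576\right)^{2} = \left(15 \cdot 31 + \left(-18 + 396 + 198\right)\right)^{2} = \left(465 + 576\right)^{2} = 1041^{2} = 1083681$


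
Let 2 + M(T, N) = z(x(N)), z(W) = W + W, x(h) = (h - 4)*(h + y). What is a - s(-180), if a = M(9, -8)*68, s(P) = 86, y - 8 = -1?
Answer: 1410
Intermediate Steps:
y = 7 (y = 8 - 1 = 7)
x(h) = (-4 + h)*(7 + h) (x(h) = (h - 4)*(h + 7) = (-4 + h)*(7 + h))
z(W) = 2*W
M(T, N) = -58 + 2*N² + 6*N (M(T, N) = -2 + 2*(-28 + N² + 3*N) = -2 + (-56 + 2*N² + 6*N) = -58 + 2*N² + 6*N)
a = 1496 (a = (-58 + 2*(-8)² + 6*(-8))*68 = (-58 + 2*64 - 48)*68 = (-58 + 128 - 48)*68 = 22*68 = 1496)
a - s(-180) = 1496 - 1*86 = 1496 - 86 = 1410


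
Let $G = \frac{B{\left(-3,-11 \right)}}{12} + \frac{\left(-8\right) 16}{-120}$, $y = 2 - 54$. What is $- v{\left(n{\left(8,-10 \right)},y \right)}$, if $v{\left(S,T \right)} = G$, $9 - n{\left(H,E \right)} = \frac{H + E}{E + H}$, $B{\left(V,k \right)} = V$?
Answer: $- \frac{49}{60} \approx -0.81667$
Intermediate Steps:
$y = -52$
$n{\left(H,E \right)} = 8$ ($n{\left(H,E \right)} = 9 - \frac{H + E}{E + H} = 9 - \frac{E + H}{E + H} = 9 - 1 = 8$)
$G = \frac{49}{60}$ ($G = - \frac{3}{12} + \frac{\left(-8\right) 16}{-120} = \left(-3\right) \frac{1}{12} - - \frac{16}{15} = - \frac{1}{4} + \frac{16}{15} = \frac{49}{60} \approx 0.81667$)
$v{\left(S,T \right)} = \frac{49}{60}$
$- v{\left(n{\left(8,-10 \right)},y \right)} = \left(-1\right) \frac{49}{60} = - \frac{49}{60}$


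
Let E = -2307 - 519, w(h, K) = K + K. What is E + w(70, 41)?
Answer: -2744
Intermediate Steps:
w(h, K) = 2*K
E = -2826
E + w(70, 41) = -2826 + 2*41 = -2826 + 82 = -2744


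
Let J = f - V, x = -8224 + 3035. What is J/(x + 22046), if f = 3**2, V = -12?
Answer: 7/5619 ≈ 0.0012458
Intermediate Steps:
x = -5189
f = 9
J = 21 (J = 9 - 1*(-12) = 9 + 12 = 21)
J/(x + 22046) = 21/(-5189 + 22046) = 21/16857 = 21*(1/16857) = 7/5619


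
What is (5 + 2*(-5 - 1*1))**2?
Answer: 49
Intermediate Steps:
(5 + 2*(-5 - 1*1))**2 = (5 + 2*(-5 - 1))**2 = (5 + 2*(-6))**2 = (5 - 12)**2 = (-7)**2 = 49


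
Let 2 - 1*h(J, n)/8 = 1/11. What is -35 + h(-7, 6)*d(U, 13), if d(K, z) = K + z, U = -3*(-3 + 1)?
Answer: 2807/11 ≈ 255.18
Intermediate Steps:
h(J, n) = 168/11 (h(J, n) = 16 - 8/11 = 168/11)
U = 6 (U = -3*(-2) = 6)
-35 + h(-7, 6)*d(U, 13) = -35 + 168*(6 + 13)/11 = -35 + (168/11)*19 = -35 + 3192/11 = 2807/11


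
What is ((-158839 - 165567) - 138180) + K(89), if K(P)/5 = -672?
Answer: -465946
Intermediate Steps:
K(P) = -3360 (K(P) = 5*(-672) = -3360)
((-158839 - 165567) - 138180) + K(89) = ((-158839 - 165567) - 138180) - 3360 = (-324406 - 138180) - 3360 = -462586 - 3360 = -465946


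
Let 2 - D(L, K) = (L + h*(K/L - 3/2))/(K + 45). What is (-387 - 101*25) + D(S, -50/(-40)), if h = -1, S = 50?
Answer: -5385559/1850 ≈ -2911.1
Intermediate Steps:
D(L, K) = 2 - (3/2 + L - K/L)/(45 + K) (D(L, K) = 2 - (L - (K/L - 3/2))/(K + 45) = 2 - (L - (K/L - 3*½))/(45 + K) = 2 - (L - (K/L - 3/2))/(45 + K) = 2 - (L - (-3/2 + K/L))/(45 + K) = 2 - (L + (3/2 - K/L))/(45 + K) = 2 - (3/2 + L - K/L)/(45 + K))
(-387 - 101*25) + D(S, -50/(-40)) = (-387 - 101*25) + (-50/(-40) - 1*50² + (177/2)*50 + 2*(-50/(-40))*50)/(50*(45 - 50/(-40))) = (-387 - 2525) + (-50*(-1/40) - 1*2500 + 4425 + 2*(-50*(-1/40))*50)/(50*(45 - 50*(-1/40))) = -2912 + (5/4 - 2500 + 4425 + 2*(5/4)*50)/(50*(45 + 5/4)) = -2912 + (5/4 - 2500 + 4425 + 125)/(50*(185/4)) = -2912 + (1/50)*(4/185)*(8205/4) = -2912 + 1641/1850 = -5385559/1850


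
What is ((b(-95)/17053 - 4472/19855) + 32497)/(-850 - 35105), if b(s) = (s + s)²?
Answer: -3667904160013/4057968970275 ≈ -0.90388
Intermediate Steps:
b(s) = 4*s² (b(s) = (2*s)² = 4*s²)
((b(-95)/17053 - 4472/19855) + 32497)/(-850 - 35105) = (((4*(-95)²)/17053 - 4472/19855) + 32497)/(-850 - 35105) = (((4*9025)*(1/17053) - 4472*1/19855) + 32497)/(-35955) = ((36100*(1/17053) - 4472/19855) + 32497)*(-1/35955) = ((36100/17053 - 4472/19855) + 32497)*(-1/35955) = (640504484/338587315 + 32497)*(-1/35955) = (11003712480039/338587315)*(-1/35955) = -3667904160013/4057968970275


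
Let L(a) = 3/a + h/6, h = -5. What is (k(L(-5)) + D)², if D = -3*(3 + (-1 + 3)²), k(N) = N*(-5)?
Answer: 6889/36 ≈ 191.36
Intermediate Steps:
L(a) = -⅚ + 3/a (L(a) = 3/a - 5/6 = 3/a - 5*⅙ = 3/a - ⅚ = -⅚ + 3/a)
k(N) = -5*N
D = -21 (D = -3*(3 + 2²) = -3*(3 + 4) = -3*7 = -21)
(k(L(-5)) + D)² = (-5*(-⅚ + 3/(-5)) - 21)² = (-5*(-⅚ + 3*(-⅕)) - 21)² = (-5*(-⅚ - ⅗) - 21)² = (-5*(-43/30) - 21)² = (43/6 - 21)² = (-83/6)² = 6889/36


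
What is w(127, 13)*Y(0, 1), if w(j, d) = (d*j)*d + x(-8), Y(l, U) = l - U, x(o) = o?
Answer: -21455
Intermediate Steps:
w(j, d) = -8 + j*d**2 (w(j, d) = (d*j)*d - 8 = j*d**2 - 8 = -8 + j*d**2)
w(127, 13)*Y(0, 1) = (-8 + 127*13**2)*(0 - 1*1) = (-8 + 127*169)*(0 - 1) = (-8 + 21463)*(-1) = 21455*(-1) = -21455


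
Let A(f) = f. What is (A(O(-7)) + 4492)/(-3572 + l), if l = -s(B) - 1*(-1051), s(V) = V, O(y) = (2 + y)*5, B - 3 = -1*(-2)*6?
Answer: -4467/2536 ≈ -1.7614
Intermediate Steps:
B = 15 (B = 3 - 1*(-2)*6 = 3 + 2*6 = 3 + 12 = 15)
O(y) = 10 + 5*y
l = 1036 (l = -1*15 - 1*(-1051) = -15 + 1051 = 1036)
(A(O(-7)) + 4492)/(-3572 + l) = ((10 + 5*(-7)) + 4492)/(-3572 + 1036) = ((10 - 35) + 4492)/(-2536) = (-25 + 4492)*(-1/2536) = 4467*(-1/2536) = -4467/2536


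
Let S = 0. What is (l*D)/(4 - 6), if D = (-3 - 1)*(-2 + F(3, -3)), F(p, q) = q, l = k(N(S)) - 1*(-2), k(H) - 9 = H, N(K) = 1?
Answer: -120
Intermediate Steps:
k(H) = 9 + H
l = 12 (l = (9 + 1) - 1*(-2) = 10 + 2 = 12)
D = 20 (D = (-3 - 1)*(-2 - 3) = -4*(-5) = 20)
(l*D)/(4 - 6) = (12*20)/(4 - 6) = 240/(-2) = 240*(-1/2) = -120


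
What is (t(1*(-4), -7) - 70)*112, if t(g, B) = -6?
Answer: -8512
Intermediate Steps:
(t(1*(-4), -7) - 70)*112 = (-6 - 70)*112 = -76*112 = -8512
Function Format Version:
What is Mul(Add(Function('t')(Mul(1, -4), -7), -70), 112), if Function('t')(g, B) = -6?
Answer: -8512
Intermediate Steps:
Mul(Add(Function('t')(Mul(1, -4), -7), -70), 112) = Mul(Add(-6, -70), 112) = Mul(-76, 112) = -8512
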